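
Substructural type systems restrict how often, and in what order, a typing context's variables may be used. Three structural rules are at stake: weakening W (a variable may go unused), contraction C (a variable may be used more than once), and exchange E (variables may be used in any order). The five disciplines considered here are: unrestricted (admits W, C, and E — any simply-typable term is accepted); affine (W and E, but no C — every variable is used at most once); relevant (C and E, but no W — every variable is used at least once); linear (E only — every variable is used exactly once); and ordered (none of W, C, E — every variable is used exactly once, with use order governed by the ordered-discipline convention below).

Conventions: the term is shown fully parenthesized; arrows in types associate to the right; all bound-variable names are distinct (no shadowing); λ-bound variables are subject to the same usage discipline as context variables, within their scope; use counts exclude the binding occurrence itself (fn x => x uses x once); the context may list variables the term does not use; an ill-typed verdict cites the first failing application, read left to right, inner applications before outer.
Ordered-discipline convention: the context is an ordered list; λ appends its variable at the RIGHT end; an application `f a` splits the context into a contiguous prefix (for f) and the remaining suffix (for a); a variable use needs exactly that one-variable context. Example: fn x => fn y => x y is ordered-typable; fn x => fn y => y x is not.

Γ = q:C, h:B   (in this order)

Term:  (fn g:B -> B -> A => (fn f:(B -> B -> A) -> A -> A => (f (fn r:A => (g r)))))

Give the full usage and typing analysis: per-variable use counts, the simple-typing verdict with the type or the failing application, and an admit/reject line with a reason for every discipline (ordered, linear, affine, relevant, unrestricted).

usage: q: 0×, h: 0×, g (bound): 1×, f (bound): 1×, r (bound): 1×
left-to-right use order: f, g, r
typing: ill-typed: an argument A mismatches the expected B
ordered ✗ (a type mismatch blocks all five)
linear ✗ (the type mismatch rejects it)
affine ✗ (not simply typable)
relevant ✗ (fails simple typing)
unrestricted ✗ (a type mismatch blocks all five)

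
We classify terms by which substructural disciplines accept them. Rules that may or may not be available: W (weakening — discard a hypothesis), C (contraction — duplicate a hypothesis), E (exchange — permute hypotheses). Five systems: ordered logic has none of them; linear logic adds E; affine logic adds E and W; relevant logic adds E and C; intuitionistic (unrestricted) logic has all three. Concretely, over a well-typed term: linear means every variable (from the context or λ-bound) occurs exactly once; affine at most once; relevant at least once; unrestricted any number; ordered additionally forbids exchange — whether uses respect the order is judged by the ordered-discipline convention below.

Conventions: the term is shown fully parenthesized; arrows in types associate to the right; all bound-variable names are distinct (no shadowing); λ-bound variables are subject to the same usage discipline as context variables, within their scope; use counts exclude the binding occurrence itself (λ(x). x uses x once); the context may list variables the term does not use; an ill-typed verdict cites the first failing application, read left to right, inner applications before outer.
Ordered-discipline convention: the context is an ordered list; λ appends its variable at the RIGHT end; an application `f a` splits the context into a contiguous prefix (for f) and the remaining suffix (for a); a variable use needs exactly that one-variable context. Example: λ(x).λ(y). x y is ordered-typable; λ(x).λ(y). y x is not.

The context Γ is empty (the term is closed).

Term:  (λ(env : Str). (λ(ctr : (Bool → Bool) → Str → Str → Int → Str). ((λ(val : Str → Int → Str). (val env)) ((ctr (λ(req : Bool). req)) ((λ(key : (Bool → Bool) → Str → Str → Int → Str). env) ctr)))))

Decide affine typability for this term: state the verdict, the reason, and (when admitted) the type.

no — env ×2, ctr ×2 used more than once (contraction)
counts: env (bound): 2×; ctr (bound): 2×; val (bound): 1×; req (bound): 1×; key (bound): 0×
use order (left to right): val, env, ctr, req, env, ctr
typing: well-typed at Str → ((Bool → Bool) → Str → Str → Int → Str) → Int → Str
across the five disciplines: ordered ✗, linear ✗, affine ✗, relevant ✗, unrestricted ✓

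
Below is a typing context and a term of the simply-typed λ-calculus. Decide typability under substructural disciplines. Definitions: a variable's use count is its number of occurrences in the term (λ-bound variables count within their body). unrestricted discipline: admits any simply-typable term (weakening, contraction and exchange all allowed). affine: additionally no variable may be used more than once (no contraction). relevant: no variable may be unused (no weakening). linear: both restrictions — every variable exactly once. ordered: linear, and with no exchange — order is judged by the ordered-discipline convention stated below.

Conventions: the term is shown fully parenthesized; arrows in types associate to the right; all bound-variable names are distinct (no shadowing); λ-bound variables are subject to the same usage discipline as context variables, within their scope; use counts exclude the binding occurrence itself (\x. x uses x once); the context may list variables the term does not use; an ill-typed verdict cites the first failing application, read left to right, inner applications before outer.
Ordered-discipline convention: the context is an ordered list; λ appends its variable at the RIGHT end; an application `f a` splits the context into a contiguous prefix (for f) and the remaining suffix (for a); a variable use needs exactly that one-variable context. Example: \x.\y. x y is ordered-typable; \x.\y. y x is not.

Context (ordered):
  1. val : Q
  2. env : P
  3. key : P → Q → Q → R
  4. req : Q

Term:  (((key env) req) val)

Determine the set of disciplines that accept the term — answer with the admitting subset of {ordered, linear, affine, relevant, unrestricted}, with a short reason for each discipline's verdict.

accepted by: linear, affine, relevant, unrestricted
usage: val: 1×; env: 1×; key: 1×; req: 1×
left-to-right use order: key, env, req, val
typing: ✓ — R
ordered: ✗ — no contiguous prefix/suffix split fits key, env, req, val
linear: ✓ — single use per variable (val, env, key, req)
affine: ✓ — no duplicate uses among val, env, key, req
relevant: ✓ — val, env, key, req: all used, weakening unneeded
unrestricted: ✓ — typability at R is all that's needed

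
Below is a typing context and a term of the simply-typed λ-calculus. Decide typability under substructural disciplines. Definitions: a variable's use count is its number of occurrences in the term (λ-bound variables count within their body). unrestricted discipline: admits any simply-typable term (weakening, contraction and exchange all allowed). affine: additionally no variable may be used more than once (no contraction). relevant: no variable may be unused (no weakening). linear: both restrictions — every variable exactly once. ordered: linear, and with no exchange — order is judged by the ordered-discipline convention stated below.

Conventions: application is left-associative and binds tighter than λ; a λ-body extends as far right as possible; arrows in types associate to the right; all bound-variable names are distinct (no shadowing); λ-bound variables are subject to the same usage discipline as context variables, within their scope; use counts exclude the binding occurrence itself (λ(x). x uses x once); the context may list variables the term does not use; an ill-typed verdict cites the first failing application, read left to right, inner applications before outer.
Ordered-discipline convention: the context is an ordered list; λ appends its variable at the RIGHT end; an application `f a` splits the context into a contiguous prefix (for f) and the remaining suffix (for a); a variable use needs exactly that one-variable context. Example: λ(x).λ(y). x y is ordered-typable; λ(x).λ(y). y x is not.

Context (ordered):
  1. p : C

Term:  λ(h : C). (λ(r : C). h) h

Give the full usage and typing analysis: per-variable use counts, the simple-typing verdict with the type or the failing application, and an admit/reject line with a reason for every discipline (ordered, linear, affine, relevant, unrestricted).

counts: p ×0, h (bound) ×2, r (bound) ×0
use order (left to right): h, h
typing: well-typed — term : C → C
ordered ✗ (repeated use of h ×2; needs weakening: p, r unused)
linear ✗ (repeated use of h ×2; needs weakening: p, r unused)
affine ✗ (repeated use of h ×2)
relevant ✗ (needs weakening: p, r unused)
unrestricted ✓ (typability at C → C is all that's needed)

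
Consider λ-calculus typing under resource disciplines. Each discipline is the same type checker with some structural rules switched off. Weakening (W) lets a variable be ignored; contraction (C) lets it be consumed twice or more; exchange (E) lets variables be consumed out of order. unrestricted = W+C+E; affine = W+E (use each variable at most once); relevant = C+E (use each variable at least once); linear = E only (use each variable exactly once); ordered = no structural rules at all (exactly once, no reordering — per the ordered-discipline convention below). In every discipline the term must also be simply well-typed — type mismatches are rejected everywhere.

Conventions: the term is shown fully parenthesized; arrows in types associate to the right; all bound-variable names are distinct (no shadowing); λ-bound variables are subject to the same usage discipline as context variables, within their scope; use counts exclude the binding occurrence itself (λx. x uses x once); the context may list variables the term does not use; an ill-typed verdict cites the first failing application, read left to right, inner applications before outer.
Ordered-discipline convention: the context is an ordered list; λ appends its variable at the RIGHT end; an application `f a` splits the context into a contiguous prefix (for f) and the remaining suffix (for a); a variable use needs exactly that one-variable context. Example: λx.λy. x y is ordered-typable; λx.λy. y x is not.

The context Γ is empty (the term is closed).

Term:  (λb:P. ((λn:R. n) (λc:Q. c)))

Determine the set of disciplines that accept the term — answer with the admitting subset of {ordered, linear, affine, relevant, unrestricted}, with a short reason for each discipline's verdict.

admitted by: none
variable uses: b (λ-bound): 0; n (λ-bound): 1; c (λ-bound): 1
uses in reading order: n, c
typing: ill-typed: an argument Q → Q mismatches the expected R
ordered ✗ (a type mismatch blocks all five)
linear ✗ (the type mismatch rejects it)
affine ✗ (not simply typable)
relevant ✗ (fails simple typing)
unrestricted ✗ (a type mismatch blocks all five)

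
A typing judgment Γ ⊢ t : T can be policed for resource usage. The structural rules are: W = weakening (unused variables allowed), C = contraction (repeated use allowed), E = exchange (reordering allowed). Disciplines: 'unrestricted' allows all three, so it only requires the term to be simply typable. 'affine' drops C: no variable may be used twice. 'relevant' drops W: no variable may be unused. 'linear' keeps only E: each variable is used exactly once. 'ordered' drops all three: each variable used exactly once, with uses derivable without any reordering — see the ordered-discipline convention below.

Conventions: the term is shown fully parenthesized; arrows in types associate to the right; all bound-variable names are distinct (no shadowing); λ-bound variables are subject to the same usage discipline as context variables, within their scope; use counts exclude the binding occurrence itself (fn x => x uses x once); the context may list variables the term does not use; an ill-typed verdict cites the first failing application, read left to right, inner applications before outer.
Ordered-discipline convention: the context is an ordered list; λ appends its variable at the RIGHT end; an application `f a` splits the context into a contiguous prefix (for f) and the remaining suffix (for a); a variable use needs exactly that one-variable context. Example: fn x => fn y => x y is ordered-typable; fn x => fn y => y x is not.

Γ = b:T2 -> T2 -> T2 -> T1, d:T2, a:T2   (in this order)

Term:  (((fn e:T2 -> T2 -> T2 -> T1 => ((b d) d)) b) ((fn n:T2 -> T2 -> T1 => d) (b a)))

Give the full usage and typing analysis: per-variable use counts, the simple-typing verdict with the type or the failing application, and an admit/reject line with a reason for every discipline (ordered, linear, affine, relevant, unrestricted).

variable uses: b: 3×; d: 3×; a: 1×; e [bound]: 0×; n [bound]: 0×
order of uses: b, d, d, b, d, b, a
typing: ✓ — T1
ordered ✗ (repeated use of b ×3, d ×3; needs weakening: e, n unused)
linear ✗ (repeated use of b ×3, d ×3; needs weakening: e, n unused)
affine ✗ (repeated use of b ×3, d ×3)
relevant ✗ (needs weakening: e, n unused)
unrestricted ✓ (simply typable at T1; W, C, E all held)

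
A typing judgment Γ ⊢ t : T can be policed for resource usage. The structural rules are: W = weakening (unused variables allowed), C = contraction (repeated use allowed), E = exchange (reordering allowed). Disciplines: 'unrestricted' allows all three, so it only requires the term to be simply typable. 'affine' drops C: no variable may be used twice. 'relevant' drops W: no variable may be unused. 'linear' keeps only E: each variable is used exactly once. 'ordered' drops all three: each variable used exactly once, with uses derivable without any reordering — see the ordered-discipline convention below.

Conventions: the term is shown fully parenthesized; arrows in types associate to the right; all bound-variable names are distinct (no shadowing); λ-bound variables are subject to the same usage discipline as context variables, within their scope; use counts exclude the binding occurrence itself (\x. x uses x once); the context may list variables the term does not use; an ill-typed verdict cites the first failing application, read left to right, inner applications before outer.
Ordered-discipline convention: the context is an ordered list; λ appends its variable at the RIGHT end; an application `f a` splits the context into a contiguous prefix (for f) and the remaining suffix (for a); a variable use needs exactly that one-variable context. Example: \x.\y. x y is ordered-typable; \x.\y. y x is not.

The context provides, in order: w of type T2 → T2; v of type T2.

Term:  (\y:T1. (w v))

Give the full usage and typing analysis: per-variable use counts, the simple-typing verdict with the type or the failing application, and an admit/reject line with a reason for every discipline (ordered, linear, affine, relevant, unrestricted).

use counts: w: 1×; v: 1×; y [bound]: 0×
uses in reading order: w, v
typing: ✓ — T1 → T2
ordered ✗ (needs weakening: y unused)
linear ✗ (needs weakening: y unused)
affine ✓ (at most one use each (w, v, y))
relevant ✗ (needs weakening: y unused)
unrestricted ✓ (simply typable at T1 → T2; W, C, E all held)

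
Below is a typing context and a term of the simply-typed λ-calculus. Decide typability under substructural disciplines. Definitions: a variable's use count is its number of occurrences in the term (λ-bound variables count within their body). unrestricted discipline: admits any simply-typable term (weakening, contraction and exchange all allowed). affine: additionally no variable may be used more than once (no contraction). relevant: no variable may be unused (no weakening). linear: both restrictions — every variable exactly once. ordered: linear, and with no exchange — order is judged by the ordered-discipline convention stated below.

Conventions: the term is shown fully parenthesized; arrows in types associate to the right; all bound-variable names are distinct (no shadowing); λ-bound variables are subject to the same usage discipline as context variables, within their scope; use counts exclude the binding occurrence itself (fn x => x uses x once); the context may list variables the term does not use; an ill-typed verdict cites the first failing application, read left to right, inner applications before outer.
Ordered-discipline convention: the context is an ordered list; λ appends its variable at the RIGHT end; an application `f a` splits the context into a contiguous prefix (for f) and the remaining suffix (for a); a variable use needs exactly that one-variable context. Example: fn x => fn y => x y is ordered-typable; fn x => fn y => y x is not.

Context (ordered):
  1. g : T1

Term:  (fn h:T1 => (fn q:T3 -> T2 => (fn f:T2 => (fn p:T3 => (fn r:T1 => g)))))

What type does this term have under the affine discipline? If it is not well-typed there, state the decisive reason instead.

term : T1 -> (T3 -> T2) -> T2 -> T3 -> T1 -> T1
variable uses: g=1, h [bound]=0, q [bound]=0, f [bound]=0, p [bound]=0, r [bound]=0
order of uses: g
typing: the term checks, with type T1 -> (T3 -> T2) -> T2 -> T3 -> T1 -> T1
all disciplines: ordered ✗ · linear ✗ · affine ✓ · relevant ✗ · unrestricted ✓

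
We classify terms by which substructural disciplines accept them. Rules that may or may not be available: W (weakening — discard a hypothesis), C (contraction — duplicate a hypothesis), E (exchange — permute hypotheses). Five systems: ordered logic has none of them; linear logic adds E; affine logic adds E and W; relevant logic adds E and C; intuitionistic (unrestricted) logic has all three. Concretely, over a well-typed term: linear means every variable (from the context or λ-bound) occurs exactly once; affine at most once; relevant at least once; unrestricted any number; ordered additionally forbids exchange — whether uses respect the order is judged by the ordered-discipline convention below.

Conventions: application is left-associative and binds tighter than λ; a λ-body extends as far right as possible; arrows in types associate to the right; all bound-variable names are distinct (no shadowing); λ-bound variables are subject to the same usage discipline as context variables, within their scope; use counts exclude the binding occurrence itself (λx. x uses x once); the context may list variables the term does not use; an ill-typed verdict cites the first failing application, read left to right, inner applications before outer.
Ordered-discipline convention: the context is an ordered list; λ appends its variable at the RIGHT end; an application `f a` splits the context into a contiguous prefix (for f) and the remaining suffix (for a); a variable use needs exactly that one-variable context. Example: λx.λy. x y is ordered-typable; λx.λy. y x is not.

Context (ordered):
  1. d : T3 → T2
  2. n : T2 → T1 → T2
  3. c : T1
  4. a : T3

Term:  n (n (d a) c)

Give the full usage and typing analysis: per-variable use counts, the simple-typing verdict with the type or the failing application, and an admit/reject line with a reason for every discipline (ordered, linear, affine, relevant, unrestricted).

use counts: d ×1, n ×2, c ×1, a ×1
use order (left to right): n, n, d, a, c
typing: the term checks, with type T1 → T2
ordered: ✗, n ×2 used more than once (contraction)
linear: ✗, n ×2 used more than once (contraction)
affine: ✗, n ×2 used more than once (contraction)
relevant: ✓, every one of d, n, c, a appears
unrestricted: ✓, type-checks (T1 → T2) and nothing is barred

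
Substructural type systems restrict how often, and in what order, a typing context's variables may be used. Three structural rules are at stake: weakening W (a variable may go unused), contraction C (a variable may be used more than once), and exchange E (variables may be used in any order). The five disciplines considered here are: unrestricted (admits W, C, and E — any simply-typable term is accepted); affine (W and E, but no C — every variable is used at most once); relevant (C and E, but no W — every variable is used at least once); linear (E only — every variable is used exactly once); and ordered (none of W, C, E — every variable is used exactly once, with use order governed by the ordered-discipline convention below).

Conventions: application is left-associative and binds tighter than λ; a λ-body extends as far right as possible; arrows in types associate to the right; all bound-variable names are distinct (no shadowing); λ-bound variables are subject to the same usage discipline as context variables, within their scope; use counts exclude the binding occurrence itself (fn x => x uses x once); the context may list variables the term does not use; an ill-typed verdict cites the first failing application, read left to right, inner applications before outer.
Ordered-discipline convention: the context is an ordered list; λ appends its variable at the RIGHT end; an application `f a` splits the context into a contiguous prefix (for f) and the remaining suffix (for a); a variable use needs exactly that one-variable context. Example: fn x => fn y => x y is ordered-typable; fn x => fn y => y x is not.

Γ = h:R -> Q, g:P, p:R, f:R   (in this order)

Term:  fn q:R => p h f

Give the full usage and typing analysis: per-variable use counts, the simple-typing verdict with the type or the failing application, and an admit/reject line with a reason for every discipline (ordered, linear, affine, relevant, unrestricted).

variable uses: h=1, g=0, p=1, f=1, q [bound]=0
left-to-right use order: p, h, f
typing: ill-typed: non-function type R applied to an argument
ordered: ✗, not simply typable
linear: ✗, fails simple typing
affine: ✗, a type mismatch blocks all five
relevant: ✗, the type mismatch rejects it
unrestricted: ✗, not simply typable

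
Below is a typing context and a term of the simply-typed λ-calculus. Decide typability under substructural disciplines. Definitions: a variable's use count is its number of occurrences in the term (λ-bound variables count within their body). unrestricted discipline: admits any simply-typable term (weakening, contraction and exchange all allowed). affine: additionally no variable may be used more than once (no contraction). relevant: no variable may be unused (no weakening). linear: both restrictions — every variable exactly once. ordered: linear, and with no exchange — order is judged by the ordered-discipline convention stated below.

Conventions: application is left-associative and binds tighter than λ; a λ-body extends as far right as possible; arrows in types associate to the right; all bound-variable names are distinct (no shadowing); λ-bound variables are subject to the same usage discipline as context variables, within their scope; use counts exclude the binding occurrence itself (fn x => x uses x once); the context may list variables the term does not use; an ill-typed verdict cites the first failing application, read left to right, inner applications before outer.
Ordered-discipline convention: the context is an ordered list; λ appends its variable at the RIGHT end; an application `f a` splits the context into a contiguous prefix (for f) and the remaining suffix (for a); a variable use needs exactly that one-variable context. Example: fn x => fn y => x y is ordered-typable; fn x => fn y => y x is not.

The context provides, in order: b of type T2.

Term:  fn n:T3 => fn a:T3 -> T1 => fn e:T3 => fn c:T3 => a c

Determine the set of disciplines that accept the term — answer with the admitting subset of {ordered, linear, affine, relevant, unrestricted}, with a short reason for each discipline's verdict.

admitted by: affine, unrestricted
counts: b: 0, n [bound]: 0, a [bound]: 1, e [bound]: 0, c [bound]: 1
use order (left to right): a, c
typing: ✓ — T3 -> (T3 -> T1) -> T3 -> T3 -> T1
ordered: ✗, b, n, e left unused
linear: ✗, b, n, e left unused
affine: ✓, none of b, n, a, e, c used more than once
relevant: ✗, b, n, e left unused
unrestricted: ✓, type-checks (T3 -> (T3 -> T1) -> T3 -> T3 -> T1) and nothing is barred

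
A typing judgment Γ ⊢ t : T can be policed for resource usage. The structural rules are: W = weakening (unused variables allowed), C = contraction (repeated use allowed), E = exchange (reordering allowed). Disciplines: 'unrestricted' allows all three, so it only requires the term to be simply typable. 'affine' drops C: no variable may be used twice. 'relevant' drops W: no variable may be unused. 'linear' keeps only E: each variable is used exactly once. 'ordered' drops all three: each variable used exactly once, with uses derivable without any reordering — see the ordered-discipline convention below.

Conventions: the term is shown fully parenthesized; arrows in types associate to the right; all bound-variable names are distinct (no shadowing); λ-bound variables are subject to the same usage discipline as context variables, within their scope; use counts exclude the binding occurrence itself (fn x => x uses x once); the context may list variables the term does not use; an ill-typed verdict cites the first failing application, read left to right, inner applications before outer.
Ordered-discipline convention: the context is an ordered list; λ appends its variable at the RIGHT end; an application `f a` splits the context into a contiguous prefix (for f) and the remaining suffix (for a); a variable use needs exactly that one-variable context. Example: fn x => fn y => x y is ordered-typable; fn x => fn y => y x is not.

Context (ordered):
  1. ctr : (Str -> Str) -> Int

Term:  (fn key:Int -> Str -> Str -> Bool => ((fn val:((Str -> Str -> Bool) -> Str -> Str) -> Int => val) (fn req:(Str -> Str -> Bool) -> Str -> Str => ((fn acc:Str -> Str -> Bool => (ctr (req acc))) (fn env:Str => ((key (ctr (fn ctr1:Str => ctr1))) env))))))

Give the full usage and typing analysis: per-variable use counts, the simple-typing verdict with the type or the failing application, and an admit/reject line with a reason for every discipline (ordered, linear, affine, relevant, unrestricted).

use counts: ctr ×2, key [bound] ×1, val [bound] ×1, req [bound] ×1, acc [bound] ×1, env [bound] ×1, ctr1 [bound] ×1
uses in reading order: val, ctr, req, acc, key, ctr, ctr1, env
typing: the term checks, with type (Int -> Str -> Str -> Bool) -> ((Str -> Str -> Bool) -> Str -> Str) -> Int
ordered: ✗ — repeated use of ctr ×2
linear: ✗ — repeated use of ctr ×2
affine: ✗ — repeated use of ctr ×2
relevant: ✓ — none of ctr, key, val, req, acc, env, ctr1 goes unused
unrestricted: ✓ — simply typable at (Int -> Str -> Str -> Bool) -> ((Str -> Str -> Bool) -> Str -> Str) -> Int; W, C, E all held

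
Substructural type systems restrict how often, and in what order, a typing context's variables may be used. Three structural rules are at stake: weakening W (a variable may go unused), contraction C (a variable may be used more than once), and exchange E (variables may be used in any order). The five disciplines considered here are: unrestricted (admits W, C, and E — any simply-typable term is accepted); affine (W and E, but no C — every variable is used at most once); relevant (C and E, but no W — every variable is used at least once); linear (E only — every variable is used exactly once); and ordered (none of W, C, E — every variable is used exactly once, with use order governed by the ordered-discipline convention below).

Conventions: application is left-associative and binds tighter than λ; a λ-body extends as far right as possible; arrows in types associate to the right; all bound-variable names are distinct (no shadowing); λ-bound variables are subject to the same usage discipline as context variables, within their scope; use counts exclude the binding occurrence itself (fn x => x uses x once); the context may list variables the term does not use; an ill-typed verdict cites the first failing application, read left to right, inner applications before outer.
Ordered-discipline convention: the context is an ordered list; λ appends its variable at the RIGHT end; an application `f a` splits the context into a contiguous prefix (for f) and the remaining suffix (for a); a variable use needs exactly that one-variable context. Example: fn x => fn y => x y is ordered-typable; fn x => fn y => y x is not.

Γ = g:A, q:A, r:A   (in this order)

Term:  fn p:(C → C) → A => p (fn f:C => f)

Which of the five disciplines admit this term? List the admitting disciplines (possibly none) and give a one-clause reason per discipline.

admitted in: affine, unrestricted
use counts: g: 0×, q: 0×, r: 0×, p [bound]: 1×, f [bound]: 1×
order of uses: p, f
typing: well-typed — term : ((C → C) → A) → A
ordered: ✗, unused: g, q, r — weakening required
linear: ✗, unused: g, q, r — weakening required
affine: ✓, at most one use each (g, q, r, p, f)
relevant: ✗, unused: g, q, r — weakening required
unrestricted: ✓, typability at ((C → C) → A) → A is all that's needed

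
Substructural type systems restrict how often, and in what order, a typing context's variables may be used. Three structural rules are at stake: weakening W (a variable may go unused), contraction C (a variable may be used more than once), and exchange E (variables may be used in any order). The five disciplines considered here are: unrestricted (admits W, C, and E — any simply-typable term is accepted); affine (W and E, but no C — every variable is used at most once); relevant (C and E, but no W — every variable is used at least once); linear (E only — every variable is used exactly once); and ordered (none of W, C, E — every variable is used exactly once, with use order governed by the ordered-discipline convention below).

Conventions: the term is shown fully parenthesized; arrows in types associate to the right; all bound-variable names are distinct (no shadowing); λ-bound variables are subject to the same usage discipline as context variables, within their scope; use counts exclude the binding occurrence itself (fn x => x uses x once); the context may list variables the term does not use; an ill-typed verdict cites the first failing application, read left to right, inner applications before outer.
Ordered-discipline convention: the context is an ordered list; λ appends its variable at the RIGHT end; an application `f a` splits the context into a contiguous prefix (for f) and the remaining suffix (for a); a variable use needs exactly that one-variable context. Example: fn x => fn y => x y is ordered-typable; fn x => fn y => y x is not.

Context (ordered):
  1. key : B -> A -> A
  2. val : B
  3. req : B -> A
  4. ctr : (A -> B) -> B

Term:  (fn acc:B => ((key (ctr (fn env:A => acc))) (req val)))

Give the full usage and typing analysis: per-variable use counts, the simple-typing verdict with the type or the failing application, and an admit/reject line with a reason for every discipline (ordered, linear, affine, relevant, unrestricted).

usage: key: 1×; val: 1×; req: 1×; ctr: 1×; acc [bound]: 1×; env [bound]: 0×
left-to-right use order: key, ctr, acc, req, val
typing: well-typed — term : B -> A
ordered: ✗, env never used (weakening)
linear: ✗, env never used (weakening)
affine: ✓, no duplicate uses among key, val, req, ctr, acc, env
relevant: ✗, env never used (weakening)
unrestricted: ✓, typability at B -> A is all that's needed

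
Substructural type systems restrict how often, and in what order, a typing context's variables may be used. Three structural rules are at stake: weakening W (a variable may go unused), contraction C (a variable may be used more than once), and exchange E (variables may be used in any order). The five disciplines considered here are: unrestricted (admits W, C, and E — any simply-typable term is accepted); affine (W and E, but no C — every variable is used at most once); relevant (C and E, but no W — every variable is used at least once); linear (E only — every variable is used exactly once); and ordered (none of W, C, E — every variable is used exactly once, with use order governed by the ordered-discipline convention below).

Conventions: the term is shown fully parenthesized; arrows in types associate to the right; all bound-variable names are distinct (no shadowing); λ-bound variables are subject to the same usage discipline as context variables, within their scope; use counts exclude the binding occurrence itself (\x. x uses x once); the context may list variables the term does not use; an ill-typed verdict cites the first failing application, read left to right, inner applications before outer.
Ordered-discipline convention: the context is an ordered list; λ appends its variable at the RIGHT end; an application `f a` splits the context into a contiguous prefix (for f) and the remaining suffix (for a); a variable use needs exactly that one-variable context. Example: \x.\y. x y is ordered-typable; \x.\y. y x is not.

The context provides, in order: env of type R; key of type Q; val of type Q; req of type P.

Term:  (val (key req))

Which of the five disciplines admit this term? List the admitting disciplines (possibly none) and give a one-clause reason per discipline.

admitted in: none
variable uses: env ×0, key ×1, val ×1, req ×1
use order (left to right): val, key, req
typing: ill-typed: can't apply a value of type Q
ordered: ✗, fails simple typing
linear: ✗, a type mismatch blocks all five
affine: ✗, the type mismatch rejects it
relevant: ✗, not simply typable
unrestricted: ✗, fails simple typing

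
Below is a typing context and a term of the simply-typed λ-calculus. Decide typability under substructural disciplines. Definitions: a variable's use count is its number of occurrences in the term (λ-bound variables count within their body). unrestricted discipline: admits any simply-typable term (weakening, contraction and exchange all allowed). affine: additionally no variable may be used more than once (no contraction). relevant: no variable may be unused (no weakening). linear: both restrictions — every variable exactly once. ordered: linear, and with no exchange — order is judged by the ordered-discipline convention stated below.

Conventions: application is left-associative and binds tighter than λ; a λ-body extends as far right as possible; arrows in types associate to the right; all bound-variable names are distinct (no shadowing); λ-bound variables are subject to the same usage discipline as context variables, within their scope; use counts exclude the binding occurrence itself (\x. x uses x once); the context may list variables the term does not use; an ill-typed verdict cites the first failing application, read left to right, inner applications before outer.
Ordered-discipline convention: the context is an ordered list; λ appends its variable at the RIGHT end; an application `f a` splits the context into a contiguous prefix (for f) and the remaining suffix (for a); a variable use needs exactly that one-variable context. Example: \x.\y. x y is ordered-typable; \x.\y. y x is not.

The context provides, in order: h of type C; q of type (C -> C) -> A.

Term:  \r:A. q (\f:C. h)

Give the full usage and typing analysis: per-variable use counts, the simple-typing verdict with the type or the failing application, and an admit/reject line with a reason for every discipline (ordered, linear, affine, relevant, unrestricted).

use counts: h: 1×, q: 1×, r (bound): 0×, f (bound): 0×
order of uses: q, h
typing: ✓ — A -> A
ordered ✗ (needs weakening: r, f unused)
linear ✗ (needs weakening: r, f unused)
affine ✓ (at most one use each (h, q, r, f))
relevant ✗ (needs weakening: r, f unused)
unrestricted ✓ (simply typable at A -> A; W, C, E all held)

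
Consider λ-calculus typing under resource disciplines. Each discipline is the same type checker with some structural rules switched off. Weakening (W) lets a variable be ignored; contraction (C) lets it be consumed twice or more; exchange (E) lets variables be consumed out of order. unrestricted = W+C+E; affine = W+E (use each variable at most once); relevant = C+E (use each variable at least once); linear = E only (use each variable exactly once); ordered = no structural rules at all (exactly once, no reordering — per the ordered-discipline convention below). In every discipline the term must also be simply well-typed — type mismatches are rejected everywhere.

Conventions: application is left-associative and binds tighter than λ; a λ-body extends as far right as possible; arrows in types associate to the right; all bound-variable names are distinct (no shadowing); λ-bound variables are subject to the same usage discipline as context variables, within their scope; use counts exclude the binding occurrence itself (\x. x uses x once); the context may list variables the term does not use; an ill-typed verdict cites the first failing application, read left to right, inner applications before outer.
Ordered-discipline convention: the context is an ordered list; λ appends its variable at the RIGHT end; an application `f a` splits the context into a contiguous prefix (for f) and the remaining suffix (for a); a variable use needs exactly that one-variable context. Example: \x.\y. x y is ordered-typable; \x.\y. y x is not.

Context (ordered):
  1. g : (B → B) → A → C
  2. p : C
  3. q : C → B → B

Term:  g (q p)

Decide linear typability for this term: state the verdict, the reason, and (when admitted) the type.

yes — each of g, p, q used exactly once; term : A → C
use counts: g: 1×; p: 1×; q: 1×
use order (left to right): g, q, p
typing: ✓ — A → C
per-discipline verdicts: ordered ✗ · linear ✓ · affine ✓ · relevant ✓ · unrestricted ✓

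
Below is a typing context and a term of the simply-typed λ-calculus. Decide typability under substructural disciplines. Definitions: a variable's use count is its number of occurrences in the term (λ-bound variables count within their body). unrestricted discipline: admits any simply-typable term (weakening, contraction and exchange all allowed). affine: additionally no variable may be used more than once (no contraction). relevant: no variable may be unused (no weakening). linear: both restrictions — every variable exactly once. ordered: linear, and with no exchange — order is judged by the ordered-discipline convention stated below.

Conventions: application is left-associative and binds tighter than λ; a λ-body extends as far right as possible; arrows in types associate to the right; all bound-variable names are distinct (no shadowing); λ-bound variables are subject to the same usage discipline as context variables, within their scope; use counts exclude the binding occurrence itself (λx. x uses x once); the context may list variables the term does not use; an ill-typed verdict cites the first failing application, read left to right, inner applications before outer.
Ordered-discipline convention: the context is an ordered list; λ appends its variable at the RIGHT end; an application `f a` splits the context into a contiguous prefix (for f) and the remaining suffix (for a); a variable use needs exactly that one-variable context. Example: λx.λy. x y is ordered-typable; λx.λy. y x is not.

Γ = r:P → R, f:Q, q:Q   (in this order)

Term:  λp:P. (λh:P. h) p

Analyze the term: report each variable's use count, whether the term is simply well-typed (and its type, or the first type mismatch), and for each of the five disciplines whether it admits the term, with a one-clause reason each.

usage: r: 0×, f: 0×, q: 0×, p (λ-bound): 1×, h (λ-bound): 1×
use order (left to right): h, p
typing: the term checks, with type P → P
ordered: ✗ — needs weakening: r, f, q unused
linear: ✗ — needs weakening: r, f, q unused
affine: ✓ — at most one use each (r, f, q, p, h)
relevant: ✗ — needs weakening: r, f, q unused
unrestricted: ✓ — typability at P → P is all that's needed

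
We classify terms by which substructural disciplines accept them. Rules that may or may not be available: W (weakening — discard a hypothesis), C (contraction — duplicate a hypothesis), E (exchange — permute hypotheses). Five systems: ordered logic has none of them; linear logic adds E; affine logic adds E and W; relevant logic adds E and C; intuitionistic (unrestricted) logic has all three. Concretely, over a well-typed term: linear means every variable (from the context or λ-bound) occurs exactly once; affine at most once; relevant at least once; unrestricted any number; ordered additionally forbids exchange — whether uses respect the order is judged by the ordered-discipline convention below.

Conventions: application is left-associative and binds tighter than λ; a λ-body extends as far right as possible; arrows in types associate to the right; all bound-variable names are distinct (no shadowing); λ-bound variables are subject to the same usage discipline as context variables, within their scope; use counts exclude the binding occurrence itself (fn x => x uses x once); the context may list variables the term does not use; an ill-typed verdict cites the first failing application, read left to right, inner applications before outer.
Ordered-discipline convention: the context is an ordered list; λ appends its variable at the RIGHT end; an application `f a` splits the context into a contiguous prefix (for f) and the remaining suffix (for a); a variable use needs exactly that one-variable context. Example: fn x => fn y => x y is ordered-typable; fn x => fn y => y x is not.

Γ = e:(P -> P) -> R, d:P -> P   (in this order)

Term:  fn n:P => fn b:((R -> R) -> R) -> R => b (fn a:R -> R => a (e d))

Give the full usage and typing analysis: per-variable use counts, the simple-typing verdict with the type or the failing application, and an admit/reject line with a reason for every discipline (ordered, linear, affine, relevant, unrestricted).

use counts: e=1, d=1, n (λ-bound)=0, b (λ-bound)=1, a (λ-bound)=1
uses in reading order: b, a, e, d
typing: well-typed at P -> (((R -> R) -> R) -> R) -> R
ordered: ✗ — needs weakening: n unused
linear: ✗ — needs weakening: n unused
affine: ✓ — no duplicate uses among e, d, n, b, a
relevant: ✗ — needs weakening: n unused
unrestricted: ✓ — typability at P -> (((R -> R) -> R) -> R) -> R is all that's needed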